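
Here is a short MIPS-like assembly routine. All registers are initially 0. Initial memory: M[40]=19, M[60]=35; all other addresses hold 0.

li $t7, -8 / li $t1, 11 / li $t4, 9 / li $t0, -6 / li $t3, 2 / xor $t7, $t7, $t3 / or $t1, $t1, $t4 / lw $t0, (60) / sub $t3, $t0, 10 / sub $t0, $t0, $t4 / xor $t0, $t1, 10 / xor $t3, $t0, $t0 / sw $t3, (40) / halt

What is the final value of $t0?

1

$t7=-8
$t1=11
$t4=9
$t0=-6
$t3=2
$t7=(-8)^2=-6
$t1=11|9=11
$t0=M[60]=35
$t3=35-10=25
$t0=35-9=26
$t0=11^10=1
$t3=1^1=0
sw $t3, (40) → M[40]=0
halt.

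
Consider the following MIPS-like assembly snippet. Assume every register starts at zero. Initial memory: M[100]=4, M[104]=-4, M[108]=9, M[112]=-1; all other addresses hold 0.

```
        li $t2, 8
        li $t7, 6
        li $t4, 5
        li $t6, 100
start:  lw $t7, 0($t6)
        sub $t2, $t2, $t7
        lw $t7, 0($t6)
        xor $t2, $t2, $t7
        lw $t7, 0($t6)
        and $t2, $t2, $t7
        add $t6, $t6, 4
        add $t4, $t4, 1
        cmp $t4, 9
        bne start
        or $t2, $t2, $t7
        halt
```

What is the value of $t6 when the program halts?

116

li $t2, 8 → $t2=8
li $t7, 6 → $t7=6
li $t4, 5 → $t4=5
li $t6, 100 → $t6=100
lw $t7, 0($t6) → $t7=M[100]=4
sub $t2, $t2, $t7 → $t2=8-4=4
lw $t7, 0($t6) → $t7=M[100]=4
xor $t2, $t2, $t7 → $t2=4^4=0
lw $t7, 0($t6) → $t7=M[100]=4
and $t2, $t2, $t7 → $t2=0&4=0
add $t6, $t6, 4 → $t6=100+4=104
add $t4, $t4, 1 → $t4=5+1=6
cmp $t4, 9  (cmp 6,9)
bne start: taken
lw $t7, 0($t6) → $t7=M[104]=-4
sub $t2, $t2, $t7 → $t2=0-(-4)=4
lw $t7, 0($t6) → $t7=M[104]=-4
xor $t2, $t2, $t7 → $t2=4^(-4)=-8
lw $t7, 0($t6) → $t7=M[104]=-4
and $t2, $t2, $t7 → $t2=(-8)&(-4)=-8
add $t6, $t6, 4 → $t6=104+4=108
add $t4, $t4, 1 → $t4=6+1=7
cmp $t4, 9  (cmp 7,9)
bne start: taken
lw $t7, 0($t6) → $t7=M[108]=9
sub $t2, $t2, $t7 → $t2=(-8)-9=-17
lw $t7, 0($t6) → $t7=M[108]=9
xor $t2, $t2, $t7 → $t2=(-17)^9=-26
lw $t7, 0($t6) → $t7=M[108]=9
and $t2, $t2, $t7 → $t2=(-26)&9=0
add $t6, $t6, 4 → $t6=108+4=112
add $t4, $t4, 1 → $t4=7+1=8
cmp $t4, 9  (cmp 8,9)
bne start: taken
lw $t7, 0($t6) → $t7=M[112]=-1
sub $t2, $t2, $t7 → $t2=0-(-1)=1
lw $t7, 0($t6) → $t7=M[112]=-1
xor $t2, $t2, $t7 → $t2=1^(-1)=-2
lw $t7, 0($t6) → $t7=M[112]=-1
and $t2, $t2, $t7 → $t2=(-2)&(-1)=-2
add $t6, $t6, 4 → $t6=112+4=116
add $t4, $t4, 1 → $t4=8+1=9
cmp $t4, 9  (cmp 9,9)
bne start: not taken
or $t2, $t2, $t7 → $t2=(-2)|(-1)=-1
halt.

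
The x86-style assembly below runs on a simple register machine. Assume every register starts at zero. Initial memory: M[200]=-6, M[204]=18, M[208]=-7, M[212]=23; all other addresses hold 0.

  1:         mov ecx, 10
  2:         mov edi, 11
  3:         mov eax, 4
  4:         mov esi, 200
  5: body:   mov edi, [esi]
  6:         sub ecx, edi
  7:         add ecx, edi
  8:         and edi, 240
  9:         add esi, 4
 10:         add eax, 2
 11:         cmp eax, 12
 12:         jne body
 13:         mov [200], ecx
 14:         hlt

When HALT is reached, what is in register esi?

216

ecx=10
edi=11
eax=4
esi=200
edi=M[200]=-6
ecx=10-(-6)=16
ecx=16+(-6)=10
edi=(-6)&240=240
esi=200+4=204
eax=4+2=6
cmp eax, 12  (cmp 6,12)
jne body: taken
edi=M[204]=18
ecx=10-18=-8
ecx=(-8)+18=10
edi=18&240=16
esi=204+4=208
eax=6+2=8
cmp eax, 12  (cmp 8,12)
jne body: taken
edi=M[208]=-7
ecx=10-(-7)=17
ecx=17+(-7)=10
edi=(-7)&240=240
esi=208+4=212
eax=8+2=10
cmp eax, 12  (cmp 10,12)
jne body: taken
edi=M[212]=23
ecx=10-23=-13
ecx=(-13)+23=10
edi=23&240=16
esi=212+4=216
eax=10+2=12
cmp eax, 12  (cmp 12,12)
jne body: not taken
mov [200], ecx → M[200]=10
halt.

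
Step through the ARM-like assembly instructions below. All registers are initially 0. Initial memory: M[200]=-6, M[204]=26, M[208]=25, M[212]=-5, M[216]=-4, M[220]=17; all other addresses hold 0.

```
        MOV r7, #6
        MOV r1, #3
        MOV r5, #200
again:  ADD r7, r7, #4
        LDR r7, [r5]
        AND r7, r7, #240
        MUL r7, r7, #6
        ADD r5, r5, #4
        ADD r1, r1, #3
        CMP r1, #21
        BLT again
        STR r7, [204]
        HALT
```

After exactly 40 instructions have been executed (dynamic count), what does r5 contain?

MOV r7, #6 → r7=6
MOV r1, #3 → r1=3
MOV r5, #200 → r5=200
ADD r7, r7, #4 → r7=6+4=10
LDR r7, [r5] → r7=M[200]=-6
AND r7, r7, #240 → r7=(-6)&240=240
MUL r7, r7, #6 → r7=240*6=1440
ADD r5, r5, #4 → r5=200+4=204
ADD r1, r1, #3 → r1=3+3=6
CMP r1, #21  (cmp 6,21)
BLT again: taken
ADD r7, r7, #4 → r7=1440+4=1444
LDR r7, [r5] → r7=M[204]=26
AND r7, r7, #240 → r7=26&240=16
MUL r7, r7, #6 → r7=16*6=96
ADD r5, r5, #4 → r5=204+4=208
ADD r1, r1, #3 → r1=6+3=9
CMP r1, #21  (cmp 9,21)
BLT again: taken
ADD r7, r7, #4 → r7=96+4=100
LDR r7, [r5] → r7=M[208]=25
AND r7, r7, #240 → r7=25&240=16
MUL r7, r7, #6 → r7=16*6=96
ADD r5, r5, #4 → r5=208+4=212
ADD r1, r1, #3 → r1=9+3=12
CMP r1, #21  (cmp 12,21)
BLT again: taken
ADD r7, r7, #4 → r7=96+4=100
LDR r7, [r5] → r7=M[212]=-5
AND r7, r7, #240 → r7=(-5)&240=240
MUL r7, r7, #6 → r7=240*6=1440
ADD r5, r5, #4 → r5=212+4=216
ADD r1, r1, #3 → r1=12+3=15
CMP r1, #21  (cmp 15,21)
BLT again: taken
ADD r7, r7, #4 → r7=1440+4=1444
LDR r7, [r5] → r7=M[216]=-4
AND r7, r7, #240 → r7=(-4)&240=240
MUL r7, r7, #6 → r7=240*6=1440
ADD r5, r5, #4 → r5=216+4=220
After step 40: r5 = 220.

220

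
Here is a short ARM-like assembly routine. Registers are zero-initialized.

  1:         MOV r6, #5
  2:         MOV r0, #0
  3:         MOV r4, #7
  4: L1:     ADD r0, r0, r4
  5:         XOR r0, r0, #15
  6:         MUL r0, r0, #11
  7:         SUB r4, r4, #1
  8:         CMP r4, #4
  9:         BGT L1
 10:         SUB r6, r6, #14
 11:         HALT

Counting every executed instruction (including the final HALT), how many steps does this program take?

after MOV r6, #5: r6=5
after MOV r0, #0: r0=0
after MOV r4, #7: r4=7
after ADD r0, r0, r4: r0=0+7=7
after XOR r0, r0, #15: r0=7^15=8
after MUL r0, r0, #11: r0=8*11=88
after SUB r4, r4, #1: r4=7-1=6
CMP r4, #4  (cmp 6,4)
BGT L1: taken
after ADD r0, r0, r4: r0=88+6=94
after XOR r0, r0, #15: r0=94^15=81
after MUL r0, r0, #11: r0=81*11=891
after SUB r4, r4, #1: r4=6-1=5
CMP r4, #4  (cmp 5,4)
BGT L1: taken
after ADD r0, r0, r4: r0=891+5=896
after XOR r0, r0, #15: r0=896^15=911
after MUL r0, r0, #11: r0=911*11=10021
after SUB r4, r4, #1: r4=5-1=4
CMP r4, #4  (cmp 4,4)
BGT L1: not taken
after SUB r6, r6, #14: r6=5-14=-9
halt.
Total executed instructions: 23.

23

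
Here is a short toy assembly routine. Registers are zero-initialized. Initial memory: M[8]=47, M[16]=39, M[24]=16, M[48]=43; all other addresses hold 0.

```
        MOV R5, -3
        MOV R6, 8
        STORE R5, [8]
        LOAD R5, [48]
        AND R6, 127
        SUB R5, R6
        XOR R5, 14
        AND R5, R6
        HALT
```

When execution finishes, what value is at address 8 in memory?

MOV R5, -3 → R5=-3
MOV R6, 8 → R6=8
STORE R5, [8] → M[8]=-3
LOAD R5, [48] → R5=M[48]=43
AND R6, 127 → R6=8&127=8
SUB R5, R6 → R5=43-8=35
XOR R5, 14 → R5=35^14=45
AND R5, R6 → R5=45&8=8
halt.

-3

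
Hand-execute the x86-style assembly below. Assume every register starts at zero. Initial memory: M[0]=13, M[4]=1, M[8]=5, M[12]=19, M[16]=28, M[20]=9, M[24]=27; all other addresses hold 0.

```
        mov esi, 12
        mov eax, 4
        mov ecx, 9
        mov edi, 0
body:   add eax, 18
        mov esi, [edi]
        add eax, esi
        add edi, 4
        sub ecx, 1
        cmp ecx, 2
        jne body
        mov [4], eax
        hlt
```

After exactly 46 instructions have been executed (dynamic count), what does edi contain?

24

esi=12
eax=4
ecx=9
edi=0
eax=4+18=22
esi=M[0]=13
eax=22+13=35
edi=0+4=4
ecx=9-1=8
cmp ecx, 2  (cmp 8,2)
jne body: taken
eax=35+18=53
esi=M[4]=1
eax=53+1=54
edi=4+4=8
ecx=8-1=7
cmp ecx, 2  (cmp 7,2)
jne body: taken
eax=54+18=72
esi=M[8]=5
eax=72+5=77
edi=8+4=12
ecx=7-1=6
cmp ecx, 2  (cmp 6,2)
jne body: taken
eax=77+18=95
esi=M[12]=19
eax=95+19=114
edi=12+4=16
ecx=6-1=5
cmp ecx, 2  (cmp 5,2)
jne body: taken
eax=114+18=132
esi=M[16]=28
eax=132+28=160
edi=16+4=20
ecx=5-1=4
cmp ecx, 2  (cmp 4,2)
jne body: taken
eax=160+18=178
esi=M[20]=9
eax=178+9=187
edi=20+4=24
ecx=4-1=3
cmp ecx, 2  (cmp 3,2)
jne body: taken
After step 46: edi = 24.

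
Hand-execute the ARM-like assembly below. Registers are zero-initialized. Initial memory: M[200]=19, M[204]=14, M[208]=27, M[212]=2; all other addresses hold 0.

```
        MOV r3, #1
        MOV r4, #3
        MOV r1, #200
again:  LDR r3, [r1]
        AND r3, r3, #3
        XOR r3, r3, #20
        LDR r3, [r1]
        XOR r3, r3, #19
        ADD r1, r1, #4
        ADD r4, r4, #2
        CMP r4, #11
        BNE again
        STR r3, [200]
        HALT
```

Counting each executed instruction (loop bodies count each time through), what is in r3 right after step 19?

MOV r3, #1 → r3=1
MOV r4, #3 → r4=3
MOV r1, #200 → r1=200
LDR r3, [r1] → r3=M[200]=19
AND r3, r3, #3 → r3=19&3=3
XOR r3, r3, #20 → r3=3^20=23
LDR r3, [r1] → r3=M[200]=19
XOR r3, r3, #19 → r3=19^19=0
ADD r1, r1, #4 → r1=200+4=204
ADD r4, r4, #2 → r4=3+2=5
CMP r4, #11  (cmp 5,11)
BNE again: taken
LDR r3, [r1] → r3=M[204]=14
AND r3, r3, #3 → r3=14&3=2
XOR r3, r3, #20 → r3=2^20=22
LDR r3, [r1] → r3=M[204]=14
XOR r3, r3, #19 → r3=14^19=29
ADD r1, r1, #4 → r1=204+4=208
ADD r4, r4, #2 → r4=5+2=7
After step 19: r3 = 29.

29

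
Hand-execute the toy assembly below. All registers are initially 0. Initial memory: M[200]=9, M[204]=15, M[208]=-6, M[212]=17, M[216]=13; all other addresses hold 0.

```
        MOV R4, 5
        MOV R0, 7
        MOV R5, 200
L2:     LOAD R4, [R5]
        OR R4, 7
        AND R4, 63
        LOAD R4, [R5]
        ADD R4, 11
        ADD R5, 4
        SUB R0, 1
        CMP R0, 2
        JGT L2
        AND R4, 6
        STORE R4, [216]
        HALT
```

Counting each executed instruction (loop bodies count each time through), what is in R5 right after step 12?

R4=5
R0=7
R5=200
R4=M[200]=9
R4=9|7=15
R4=15&63=15
R4=M[200]=9
R4=9+11=20
R5=200+4=204
R0=7-1=6
CMP R0, 2  (cmp 6,2)
JGT L2: taken
After step 12: R5 = 204.

204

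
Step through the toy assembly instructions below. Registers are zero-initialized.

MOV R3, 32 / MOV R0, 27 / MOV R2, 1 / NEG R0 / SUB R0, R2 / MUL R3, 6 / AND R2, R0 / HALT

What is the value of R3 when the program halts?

192

after MOV R3, 32: R3=32
after MOV R0, 27: R0=27
after MOV R2, 1: R2=1
after NEG R0: R0=-(27)=-27
after SUB R0, R2: R0=(-27)-1=-28
after MUL R3, 6: R3=32*6=192
after AND R2, R0: R2=1&(-28)=0
halt.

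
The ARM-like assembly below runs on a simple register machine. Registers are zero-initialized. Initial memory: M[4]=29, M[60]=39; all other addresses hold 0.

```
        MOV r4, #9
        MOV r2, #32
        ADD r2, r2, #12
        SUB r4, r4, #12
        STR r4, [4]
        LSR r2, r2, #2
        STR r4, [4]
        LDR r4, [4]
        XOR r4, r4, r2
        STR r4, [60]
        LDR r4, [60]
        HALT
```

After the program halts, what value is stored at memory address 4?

r4=9
r2=32
r2=32+12=44
r4=9-12=-3
STR r4, [4] → M[4]=-3
r2=44>>2=11
STR r4, [4] → M[4]=-3
r4=M[4]=-3
r4=(-3)^11=-10
STR r4, [60] → M[60]=-10
r4=M[60]=-10
halt.

-3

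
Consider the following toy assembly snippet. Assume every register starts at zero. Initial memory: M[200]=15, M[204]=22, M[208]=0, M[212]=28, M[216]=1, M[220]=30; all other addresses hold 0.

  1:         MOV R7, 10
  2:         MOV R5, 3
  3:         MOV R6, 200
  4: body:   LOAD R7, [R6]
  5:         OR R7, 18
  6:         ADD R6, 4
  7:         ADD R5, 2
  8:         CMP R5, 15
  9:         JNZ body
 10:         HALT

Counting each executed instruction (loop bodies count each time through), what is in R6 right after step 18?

R7=10
R5=3
R6=200
R7=M[200]=15
R7=15|18=31
R6=200+4=204
R5=3+2=5
CMP R5, 15  (cmp 5,15)
JNZ body: taken
R7=M[204]=22
R7=22|18=22
R6=204+4=208
R5=5+2=7
CMP R5, 15  (cmp 7,15)
JNZ body: taken
R7=M[208]=0
R7=0|18=18
R6=208+4=212
After step 18: R6 = 212.

212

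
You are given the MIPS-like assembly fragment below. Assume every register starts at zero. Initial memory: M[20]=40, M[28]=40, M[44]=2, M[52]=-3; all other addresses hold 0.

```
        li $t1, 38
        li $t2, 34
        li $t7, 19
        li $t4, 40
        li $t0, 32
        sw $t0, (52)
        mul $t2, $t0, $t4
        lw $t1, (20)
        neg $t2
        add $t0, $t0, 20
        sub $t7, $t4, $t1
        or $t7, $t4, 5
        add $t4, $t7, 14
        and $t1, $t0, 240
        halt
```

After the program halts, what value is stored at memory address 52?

after li $t1, 38: $t1=38
after li $t2, 34: $t2=34
after li $t7, 19: $t7=19
after li $t4, 40: $t4=40
after li $t0, 32: $t0=32
sw $t0, (52) → M[52]=32
after mul $t2, $t0, $t4: $t2=32*40=1280
after lw $t1, (20): $t1=M[20]=40
after neg $t2: $t2=-(1280)=-1280
after add $t0, $t0, 20: $t0=32+20=52
after sub $t7, $t4, $t1: $t7=40-40=0
after or $t7, $t4, 5: $t7=40|5=45
after add $t4, $t7, 14: $t4=45+14=59
after and $t1, $t0, 240: $t1=52&240=48
halt.

32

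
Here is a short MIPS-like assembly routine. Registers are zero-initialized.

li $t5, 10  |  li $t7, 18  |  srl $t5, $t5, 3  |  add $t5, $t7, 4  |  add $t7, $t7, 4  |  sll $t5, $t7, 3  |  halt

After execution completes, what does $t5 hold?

$t5=10
$t7=18
$t5=10>>3=1
$t5=18+4=22
$t7=18+4=22
$t5=22<<3=176
halt.

176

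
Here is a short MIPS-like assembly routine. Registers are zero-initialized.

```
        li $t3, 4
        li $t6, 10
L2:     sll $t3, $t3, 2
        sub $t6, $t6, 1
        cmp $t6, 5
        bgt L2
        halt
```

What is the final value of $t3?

4096

$t3=4
$t6=10
$t3=4<<2=16
$t6=10-1=9
cmp $t6, 5  (cmp 9,5)
bgt L2: taken
$t3=16<<2=64
$t6=9-1=8
cmp $t6, 5  (cmp 8,5)
bgt L2: taken
$t3=64<<2=256
$t6=8-1=7
cmp $t6, 5  (cmp 7,5)
bgt L2: taken
$t3=256<<2=1024
$t6=7-1=6
cmp $t6, 5  (cmp 6,5)
bgt L2: taken
$t3=1024<<2=4096
$t6=6-1=5
cmp $t6, 5  (cmp 5,5)
bgt L2: not taken
halt.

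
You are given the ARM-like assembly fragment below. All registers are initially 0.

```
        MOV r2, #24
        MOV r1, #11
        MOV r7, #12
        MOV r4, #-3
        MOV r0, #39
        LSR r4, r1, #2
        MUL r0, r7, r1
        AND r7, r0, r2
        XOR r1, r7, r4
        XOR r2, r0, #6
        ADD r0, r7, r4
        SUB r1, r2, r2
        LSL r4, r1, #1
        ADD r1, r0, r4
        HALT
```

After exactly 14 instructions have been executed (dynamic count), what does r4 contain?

0

MOV r2, #24 → r2=24
MOV r1, #11 → r1=11
MOV r7, #12 → r7=12
MOV r4, #-3 → r4=-3
MOV r0, #39 → r0=39
LSR r4, r1, #2 → r4=11>>2=2
MUL r0, r7, r1 → r0=12*11=132
AND r7, r0, r2 → r7=132&24=0
XOR r1, r7, r4 → r1=0^2=2
XOR r2, r0, #6 → r2=132^6=130
ADD r0, r7, r4 → r0=0+2=2
SUB r1, r2, r2 → r1=130-130=0
LSL r4, r1, #1 → r4=0<<1=0
ADD r1, r0, r4 → r1=2+0=2
After step 14: r4 = 0.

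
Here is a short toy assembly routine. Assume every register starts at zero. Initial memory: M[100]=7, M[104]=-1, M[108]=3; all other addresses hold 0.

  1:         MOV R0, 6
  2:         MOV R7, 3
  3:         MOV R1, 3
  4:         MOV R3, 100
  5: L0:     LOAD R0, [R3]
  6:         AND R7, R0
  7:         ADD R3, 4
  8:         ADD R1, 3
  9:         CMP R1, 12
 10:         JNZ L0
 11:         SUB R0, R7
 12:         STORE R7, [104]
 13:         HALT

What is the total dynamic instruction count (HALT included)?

25

after MOV R0, 6: R0=6
after MOV R7, 3: R7=3
after MOV R1, 3: R1=3
after MOV R3, 100: R3=100
after LOAD R0, [R3]: R0=M[100]=7
after AND R7, R0: R7=3&7=3
after ADD R3, 4: R3=100+4=104
after ADD R1, 3: R1=3+3=6
CMP R1, 12  (cmp 6,12)
JNZ L0: taken
after LOAD R0, [R3]: R0=M[104]=-1
after AND R7, R0: R7=3&(-1)=3
after ADD R3, 4: R3=104+4=108
after ADD R1, 3: R1=6+3=9
CMP R1, 12  (cmp 9,12)
JNZ L0: taken
after LOAD R0, [R3]: R0=M[108]=3
after AND R7, R0: R7=3&3=3
after ADD R3, 4: R3=108+4=112
after ADD R1, 3: R1=9+3=12
CMP R1, 12  (cmp 12,12)
JNZ L0: not taken
after SUB R0, R7: R0=3-3=0
STORE R7, [104] → M[104]=3
halt.
Total executed instructions: 25.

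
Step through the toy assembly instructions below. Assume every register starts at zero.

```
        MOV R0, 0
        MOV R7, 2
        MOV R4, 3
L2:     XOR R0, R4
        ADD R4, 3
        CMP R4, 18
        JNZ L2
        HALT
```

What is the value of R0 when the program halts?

15

MOV R0, 0 → R0=0
MOV R7, 2 → R7=2
MOV R4, 3 → R4=3
XOR R0, R4 → R0=0^3=3
ADD R4, 3 → R4=3+3=6
CMP R4, 18  (cmp 6,18)
JNZ L2: taken
XOR R0, R4 → R0=3^6=5
ADD R4, 3 → R4=6+3=9
CMP R4, 18  (cmp 9,18)
JNZ L2: taken
XOR R0, R4 → R0=5^9=12
ADD R4, 3 → R4=9+3=12
CMP R4, 18  (cmp 12,18)
JNZ L2: taken
XOR R0, R4 → R0=12^12=0
ADD R4, 3 → R4=12+3=15
CMP R4, 18  (cmp 15,18)
JNZ L2: taken
XOR R0, R4 → R0=0^15=15
ADD R4, 3 → R4=15+3=18
CMP R4, 18  (cmp 18,18)
JNZ L2: not taken
halt.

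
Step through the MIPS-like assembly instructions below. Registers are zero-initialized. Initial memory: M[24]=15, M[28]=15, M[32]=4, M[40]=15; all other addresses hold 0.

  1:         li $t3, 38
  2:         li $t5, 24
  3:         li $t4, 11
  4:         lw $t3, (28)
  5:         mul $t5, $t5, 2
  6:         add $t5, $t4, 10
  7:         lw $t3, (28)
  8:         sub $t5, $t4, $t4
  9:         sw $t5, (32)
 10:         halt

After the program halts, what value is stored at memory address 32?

0

$t3=38
$t5=24
$t4=11
$t3=M[28]=15
$t5=24*2=48
$t5=11+10=21
$t3=M[28]=15
$t5=11-11=0
sw $t5, (32) → M[32]=0
halt.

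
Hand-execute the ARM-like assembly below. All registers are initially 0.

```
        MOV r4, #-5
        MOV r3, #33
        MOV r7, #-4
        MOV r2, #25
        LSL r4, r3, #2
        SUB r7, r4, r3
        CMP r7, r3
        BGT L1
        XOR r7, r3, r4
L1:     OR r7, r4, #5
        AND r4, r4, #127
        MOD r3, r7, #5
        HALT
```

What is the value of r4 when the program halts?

r4=-5
r3=33
r7=-4
r2=25
r4=33<<2=132
r7=132-33=99
CMP r7, r3  (cmp 99,33)
BGT L1: taken
r7=132|5=133
r4=132&127=4
r3=133%5=3
halt.

4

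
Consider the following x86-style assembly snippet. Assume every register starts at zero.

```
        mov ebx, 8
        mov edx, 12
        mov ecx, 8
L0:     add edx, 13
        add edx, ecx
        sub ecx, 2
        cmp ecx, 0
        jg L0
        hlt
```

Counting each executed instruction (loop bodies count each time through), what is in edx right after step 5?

33

mov ebx, 8 → ebx=8
mov edx, 12 → edx=12
mov ecx, 8 → ecx=8
add edx, 13 → edx=12+13=25
add edx, ecx → edx=25+8=33
After step 5: edx = 33.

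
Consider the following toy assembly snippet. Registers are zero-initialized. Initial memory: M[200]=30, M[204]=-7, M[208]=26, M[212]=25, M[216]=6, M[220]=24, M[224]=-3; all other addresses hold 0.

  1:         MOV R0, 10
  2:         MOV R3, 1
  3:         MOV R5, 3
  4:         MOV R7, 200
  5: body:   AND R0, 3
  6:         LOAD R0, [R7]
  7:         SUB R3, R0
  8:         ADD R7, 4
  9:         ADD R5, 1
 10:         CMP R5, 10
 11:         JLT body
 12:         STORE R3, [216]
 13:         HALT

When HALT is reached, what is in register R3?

after MOV R0, 10: R0=10
after MOV R3, 1: R3=1
after MOV R5, 3: R5=3
after MOV R7, 200: R7=200
after AND R0, 3: R0=10&3=2
after LOAD R0, [R7]: R0=M[200]=30
after SUB R3, R0: R3=1-30=-29
after ADD R7, 4: R7=200+4=204
after ADD R5, 1: R5=3+1=4
CMP R5, 10  (cmp 4,10)
JLT body: taken
after AND R0, 3: R0=30&3=2
after LOAD R0, [R7]: R0=M[204]=-7
after SUB R3, R0: R3=(-29)-(-7)=-22
after ADD R7, 4: R7=204+4=208
after ADD R5, 1: R5=4+1=5
CMP R5, 10  (cmp 5,10)
JLT body: taken
after AND R0, 3: R0=(-7)&3=1
after LOAD R0, [R7]: R0=M[208]=26
after SUB R3, R0: R3=(-22)-26=-48
after ADD R7, 4: R7=208+4=212
after ADD R5, 1: R5=5+1=6
CMP R5, 10  (cmp 6,10)
JLT body: taken
after AND R0, 3: R0=26&3=2
after LOAD R0, [R7]: R0=M[212]=25
after SUB R3, R0: R3=(-48)-25=-73
after ADD R7, 4: R7=212+4=216
after ADD R5, 1: R5=6+1=7
CMP R5, 10  (cmp 7,10)
JLT body: taken
after AND R0, 3: R0=25&3=1
after LOAD R0, [R7]: R0=M[216]=6
after SUB R3, R0: R3=(-73)-6=-79
after ADD R7, 4: R7=216+4=220
after ADD R5, 1: R5=7+1=8
CMP R5, 10  (cmp 8,10)
JLT body: taken
after AND R0, 3: R0=6&3=2
after LOAD R0, [R7]: R0=M[220]=24
after SUB R3, R0: R3=(-79)-24=-103
after ADD R7, 4: R7=220+4=224
after ADD R5, 1: R5=8+1=9
CMP R5, 10  (cmp 9,10)
JLT body: taken
after AND R0, 3: R0=24&3=0
after LOAD R0, [R7]: R0=M[224]=-3
after SUB R3, R0: R3=(-103)-(-3)=-100
after ADD R7, 4: R7=224+4=228
after ADD R5, 1: R5=9+1=10
CMP R5, 10  (cmp 10,10)
JLT body: not taken
STORE R3, [216] → M[216]=-100
halt.

-100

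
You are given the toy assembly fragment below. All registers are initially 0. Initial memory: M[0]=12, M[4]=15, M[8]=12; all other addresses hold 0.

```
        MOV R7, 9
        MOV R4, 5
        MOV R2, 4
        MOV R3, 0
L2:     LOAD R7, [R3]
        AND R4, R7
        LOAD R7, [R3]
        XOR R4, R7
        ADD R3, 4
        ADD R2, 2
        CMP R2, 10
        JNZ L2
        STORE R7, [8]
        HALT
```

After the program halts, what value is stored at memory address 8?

12

after MOV R7, 9: R7=9
after MOV R4, 5: R4=5
after MOV R2, 4: R2=4
after MOV R3, 0: R3=0
after LOAD R7, [R3]: R7=M[0]=12
after AND R4, R7: R4=5&12=4
after LOAD R7, [R3]: R7=M[0]=12
after XOR R4, R7: R4=4^12=8
after ADD R3, 4: R3=0+4=4
after ADD R2, 2: R2=4+2=6
CMP R2, 10  (cmp 6,10)
JNZ L2: taken
after LOAD R7, [R3]: R7=M[4]=15
after AND R4, R7: R4=8&15=8
after LOAD R7, [R3]: R7=M[4]=15
after XOR R4, R7: R4=8^15=7
after ADD R3, 4: R3=4+4=8
after ADD R2, 2: R2=6+2=8
CMP R2, 10  (cmp 8,10)
JNZ L2: taken
after LOAD R7, [R3]: R7=M[8]=12
after AND R4, R7: R4=7&12=4
after LOAD R7, [R3]: R7=M[8]=12
after XOR R4, R7: R4=4^12=8
after ADD R3, 4: R3=8+4=12
after ADD R2, 2: R2=8+2=10
CMP R2, 10  (cmp 10,10)
JNZ L2: not taken
STORE R7, [8] → M[8]=12
halt.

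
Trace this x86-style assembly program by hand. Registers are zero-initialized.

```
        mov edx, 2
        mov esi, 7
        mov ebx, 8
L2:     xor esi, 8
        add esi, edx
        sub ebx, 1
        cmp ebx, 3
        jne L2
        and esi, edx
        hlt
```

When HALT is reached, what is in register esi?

mov edx, 2 → edx=2
mov esi, 7 → esi=7
mov ebx, 8 → ebx=8
xor esi, 8 → esi=7^8=15
add esi, edx → esi=15+2=17
sub ebx, 1 → ebx=8-1=7
cmp ebx, 3  (cmp 7,3)
jne L2: taken
xor esi, 8 → esi=17^8=25
add esi, edx → esi=25+2=27
sub ebx, 1 → ebx=7-1=6
cmp ebx, 3  (cmp 6,3)
jne L2: taken
xor esi, 8 → esi=27^8=19
add esi, edx → esi=19+2=21
sub ebx, 1 → ebx=6-1=5
cmp ebx, 3  (cmp 5,3)
jne L2: taken
xor esi, 8 → esi=21^8=29
add esi, edx → esi=29+2=31
sub ebx, 1 → ebx=5-1=4
cmp ebx, 3  (cmp 4,3)
jne L2: taken
xor esi, 8 → esi=31^8=23
add esi, edx → esi=23+2=25
sub ebx, 1 → ebx=4-1=3
cmp ebx, 3  (cmp 3,3)
jne L2: not taken
and esi, edx → esi=25&2=0
halt.

0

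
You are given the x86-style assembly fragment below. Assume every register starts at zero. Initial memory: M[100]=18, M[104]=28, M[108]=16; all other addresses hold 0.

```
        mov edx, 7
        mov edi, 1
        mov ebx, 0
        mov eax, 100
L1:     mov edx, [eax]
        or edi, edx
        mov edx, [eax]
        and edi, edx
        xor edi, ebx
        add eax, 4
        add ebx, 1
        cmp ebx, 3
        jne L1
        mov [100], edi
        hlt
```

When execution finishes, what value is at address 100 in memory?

18

after mov edx, 7: edx=7
after mov edi, 1: edi=1
after mov ebx, 0: ebx=0
after mov eax, 100: eax=100
after mov edx, [eax]: edx=M[100]=18
after or edi, edx: edi=1|18=19
after mov edx, [eax]: edx=M[100]=18
after and edi, edx: edi=19&18=18
after xor edi, ebx: edi=18^0=18
after add eax, 4: eax=100+4=104
after add ebx, 1: ebx=0+1=1
cmp ebx, 3  (cmp 1,3)
jne L1: taken
after mov edx, [eax]: edx=M[104]=28
after or edi, edx: edi=18|28=30
after mov edx, [eax]: edx=M[104]=28
after and edi, edx: edi=30&28=28
after xor edi, ebx: edi=28^1=29
after add eax, 4: eax=104+4=108
after add ebx, 1: ebx=1+1=2
cmp ebx, 3  (cmp 2,3)
jne L1: taken
after mov edx, [eax]: edx=M[108]=16
after or edi, edx: edi=29|16=29
after mov edx, [eax]: edx=M[108]=16
after and edi, edx: edi=29&16=16
after xor edi, ebx: edi=16^2=18
after add eax, 4: eax=108+4=112
after add ebx, 1: ebx=2+1=3
cmp ebx, 3  (cmp 3,3)
jne L1: not taken
mov [100], edi → M[100]=18
halt.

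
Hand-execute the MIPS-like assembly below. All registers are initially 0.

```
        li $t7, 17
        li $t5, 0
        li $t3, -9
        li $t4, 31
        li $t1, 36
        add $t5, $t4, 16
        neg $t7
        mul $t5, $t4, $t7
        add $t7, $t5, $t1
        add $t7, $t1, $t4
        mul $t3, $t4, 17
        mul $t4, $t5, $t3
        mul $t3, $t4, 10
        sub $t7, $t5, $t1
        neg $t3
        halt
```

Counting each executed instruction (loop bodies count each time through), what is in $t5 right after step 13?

-527

$t7=17
$t5=0
$t3=-9
$t4=31
$t1=36
$t5=31+16=47
$t7=-(17)=-17
$t5=31*(-17)=-527
$t7=(-527)+36=-491
$t7=36+31=67
$t3=31*17=527
$t4=(-527)*527=-277729
$t3=(-277729)*10=-2777290
After step 13: $t5 = -527.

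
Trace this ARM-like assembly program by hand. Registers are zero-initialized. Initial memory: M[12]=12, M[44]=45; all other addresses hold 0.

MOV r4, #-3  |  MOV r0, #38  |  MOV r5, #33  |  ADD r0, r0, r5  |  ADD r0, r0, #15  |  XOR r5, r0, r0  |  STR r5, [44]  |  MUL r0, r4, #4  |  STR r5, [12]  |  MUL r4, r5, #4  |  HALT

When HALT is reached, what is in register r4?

0

MOV r4, #-3 → r4=-3
MOV r0, #38 → r0=38
MOV r5, #33 → r5=33
ADD r0, r0, r5 → r0=38+33=71
ADD r0, r0, #15 → r0=71+15=86
XOR r5, r0, r0 → r5=86^86=0
STR r5, [44] → M[44]=0
MUL r0, r4, #4 → r0=(-3)*4=-12
STR r5, [12] → M[12]=0
MUL r4, r5, #4 → r4=0*4=0
halt.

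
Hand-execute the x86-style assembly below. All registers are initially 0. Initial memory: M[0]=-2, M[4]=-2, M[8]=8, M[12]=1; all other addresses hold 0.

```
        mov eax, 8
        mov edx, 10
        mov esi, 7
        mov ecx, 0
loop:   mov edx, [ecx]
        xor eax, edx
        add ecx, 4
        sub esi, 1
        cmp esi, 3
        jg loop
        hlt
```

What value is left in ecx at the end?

16

after mov eax, 8: eax=8
after mov edx, 10: edx=10
after mov esi, 7: esi=7
after mov ecx, 0: ecx=0
after mov edx, [ecx]: edx=M[0]=-2
after xor eax, edx: eax=8^(-2)=-10
after add ecx, 4: ecx=0+4=4
after sub esi, 1: esi=7-1=6
cmp esi, 3  (cmp 6,3)
jg loop: taken
after mov edx, [ecx]: edx=M[4]=-2
after xor eax, edx: eax=(-10)^(-2)=8
after add ecx, 4: ecx=4+4=8
after sub esi, 1: esi=6-1=5
cmp esi, 3  (cmp 5,3)
jg loop: taken
after mov edx, [ecx]: edx=M[8]=8
after xor eax, edx: eax=8^8=0
after add ecx, 4: ecx=8+4=12
after sub esi, 1: esi=5-1=4
cmp esi, 3  (cmp 4,3)
jg loop: taken
after mov edx, [ecx]: edx=M[12]=1
after xor eax, edx: eax=0^1=1
after add ecx, 4: ecx=12+4=16
after sub esi, 1: esi=4-1=3
cmp esi, 3  (cmp 3,3)
jg loop: not taken
halt.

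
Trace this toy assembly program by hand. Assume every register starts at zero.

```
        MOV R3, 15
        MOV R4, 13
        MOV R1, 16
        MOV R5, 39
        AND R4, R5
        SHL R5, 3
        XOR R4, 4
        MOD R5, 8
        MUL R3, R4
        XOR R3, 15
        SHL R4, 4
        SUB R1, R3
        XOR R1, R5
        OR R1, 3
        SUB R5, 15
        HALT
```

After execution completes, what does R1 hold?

after MOV R3, 15: R3=15
after MOV R4, 13: R4=13
after MOV R1, 16: R1=16
after MOV R5, 39: R5=39
after AND R4, R5: R4=13&39=5
after SHL R5, 3: R5=39<<3=312
after XOR R4, 4: R4=5^4=1
after MOD R5, 8: R5=312%8=0
after MUL R3, R4: R3=15*1=15
after XOR R3, 15: R3=15^15=0
after SHL R4, 4: R4=1<<4=16
after SUB R1, R3: R1=16-0=16
after XOR R1, R5: R1=16^0=16
after OR R1, 3: R1=16|3=19
after SUB R5, 15: R5=0-15=-15
halt.

19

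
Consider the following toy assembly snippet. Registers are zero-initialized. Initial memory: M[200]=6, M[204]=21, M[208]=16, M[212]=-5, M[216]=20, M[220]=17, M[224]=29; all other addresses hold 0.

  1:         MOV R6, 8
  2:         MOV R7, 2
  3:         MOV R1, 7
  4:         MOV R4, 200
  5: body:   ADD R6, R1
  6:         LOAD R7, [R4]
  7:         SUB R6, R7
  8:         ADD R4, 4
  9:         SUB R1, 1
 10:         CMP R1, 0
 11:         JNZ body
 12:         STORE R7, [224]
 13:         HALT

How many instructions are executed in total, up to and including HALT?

R6=8
R7=2
R1=7
R4=200
R6=8+7=15
R7=M[200]=6
R6=15-6=9
R4=200+4=204
R1=7-1=6
CMP R1, 0  (cmp 6,0)
JNZ body: taken
R6=9+6=15
R7=M[204]=21
R6=15-21=-6
R4=204+4=208
R1=6-1=5
CMP R1, 0  (cmp 5,0)
JNZ body: taken
R6=(-6)+5=-1
R7=M[208]=16
R6=(-1)-16=-17
R4=208+4=212
R1=5-1=4
CMP R1, 0  (cmp 4,0)
JNZ body: taken
R6=(-17)+4=-13
R7=M[212]=-5
R6=(-13)-(-5)=-8
R4=212+4=216
R1=4-1=3
CMP R1, 0  (cmp 3,0)
JNZ body: taken
R6=(-8)+3=-5
R7=M[216]=20
R6=(-5)-20=-25
R4=216+4=220
R1=3-1=2
CMP R1, 0  (cmp 2,0)
JNZ body: taken
R6=(-25)+2=-23
R7=M[220]=17
R6=(-23)-17=-40
R4=220+4=224
R1=2-1=1
CMP R1, 0  (cmp 1,0)
JNZ body: taken
R6=(-40)+1=-39
R7=M[224]=29
R6=(-39)-29=-68
R4=224+4=228
R1=1-1=0
CMP R1, 0  (cmp 0,0)
JNZ body: not taken
STORE R7, [224] → M[224]=29
halt.
Total executed instructions: 55.

55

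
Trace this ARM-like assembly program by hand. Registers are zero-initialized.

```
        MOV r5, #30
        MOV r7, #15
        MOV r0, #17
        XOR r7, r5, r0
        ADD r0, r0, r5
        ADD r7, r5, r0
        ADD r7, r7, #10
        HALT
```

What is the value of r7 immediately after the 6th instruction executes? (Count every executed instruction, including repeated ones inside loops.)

77

MOV r5, #30 → r5=30
MOV r7, #15 → r7=15
MOV r0, #17 → r0=17
XOR r7, r5, r0 → r7=30^17=15
ADD r0, r0, r5 → r0=17+30=47
ADD r7, r5, r0 → r7=30+47=77
After step 6: r7 = 77.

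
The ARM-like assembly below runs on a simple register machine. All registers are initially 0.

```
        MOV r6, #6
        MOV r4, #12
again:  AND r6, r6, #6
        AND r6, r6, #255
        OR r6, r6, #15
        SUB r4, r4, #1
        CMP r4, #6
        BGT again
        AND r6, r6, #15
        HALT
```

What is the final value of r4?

MOV r6, #6 → r6=6
MOV r4, #12 → r4=12
AND r6, r6, #6 → r6=6&6=6
AND r6, r6, #255 → r6=6&255=6
OR r6, r6, #15 → r6=6|15=15
SUB r4, r4, #1 → r4=12-1=11
CMP r4, #6  (cmp 11,6)
BGT again: taken
AND r6, r6, #6 → r6=15&6=6
AND r6, r6, #255 → r6=6&255=6
OR r6, r6, #15 → r6=6|15=15
SUB r4, r4, #1 → r4=11-1=10
CMP r4, #6  (cmp 10,6)
BGT again: taken
AND r6, r6, #6 → r6=15&6=6
AND r6, r6, #255 → r6=6&255=6
OR r6, r6, #15 → r6=6|15=15
SUB r4, r4, #1 → r4=10-1=9
CMP r4, #6  (cmp 9,6)
BGT again: taken
AND r6, r6, #6 → r6=15&6=6
AND r6, r6, #255 → r6=6&255=6
OR r6, r6, #15 → r6=6|15=15
SUB r4, r4, #1 → r4=9-1=8
CMP r4, #6  (cmp 8,6)
BGT again: taken
AND r6, r6, #6 → r6=15&6=6
AND r6, r6, #255 → r6=6&255=6
OR r6, r6, #15 → r6=6|15=15
SUB r4, r4, #1 → r4=8-1=7
CMP r4, #6  (cmp 7,6)
BGT again: taken
AND r6, r6, #6 → r6=15&6=6
AND r6, r6, #255 → r6=6&255=6
OR r6, r6, #15 → r6=6|15=15
SUB r4, r4, #1 → r4=7-1=6
CMP r4, #6  (cmp 6,6)
BGT again: not taken
AND r6, r6, #15 → r6=15&15=15
halt.

6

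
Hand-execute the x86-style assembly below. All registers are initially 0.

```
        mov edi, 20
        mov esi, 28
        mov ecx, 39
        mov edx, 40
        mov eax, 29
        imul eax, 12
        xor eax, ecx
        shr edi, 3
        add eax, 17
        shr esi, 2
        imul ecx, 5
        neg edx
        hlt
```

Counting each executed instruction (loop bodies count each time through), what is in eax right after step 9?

after mov edi, 20: edi=20
after mov esi, 28: esi=28
after mov ecx, 39: ecx=39
after mov edx, 40: edx=40
after mov eax, 29: eax=29
after imul eax, 12: eax=29*12=348
after xor eax, ecx: eax=348^39=379
after shr edi, 3: edi=20>>3=2
after add eax, 17: eax=379+17=396
After step 9: eax = 396.

396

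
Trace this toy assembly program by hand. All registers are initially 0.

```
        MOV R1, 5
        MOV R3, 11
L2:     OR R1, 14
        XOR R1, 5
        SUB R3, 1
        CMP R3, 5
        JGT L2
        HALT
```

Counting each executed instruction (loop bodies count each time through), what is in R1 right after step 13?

after MOV R1, 5: R1=5
after MOV R3, 11: R3=11
after OR R1, 14: R1=5|14=15
after XOR R1, 5: R1=15^5=10
after SUB R3, 1: R3=11-1=10
CMP R3, 5  (cmp 10,5)
JGT L2: taken
after OR R1, 14: R1=10|14=14
after XOR R1, 5: R1=14^5=11
after SUB R3, 1: R3=10-1=9
CMP R3, 5  (cmp 9,5)
JGT L2: taken
after OR R1, 14: R1=11|14=15
After step 13: R1 = 15.

15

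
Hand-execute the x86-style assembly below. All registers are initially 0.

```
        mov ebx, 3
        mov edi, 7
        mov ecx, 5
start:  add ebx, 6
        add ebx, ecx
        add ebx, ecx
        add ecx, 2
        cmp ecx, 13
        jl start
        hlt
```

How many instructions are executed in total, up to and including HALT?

28

mov ebx, 3 → ebx=3
mov edi, 7 → edi=7
mov ecx, 5 → ecx=5
add ebx, 6 → ebx=3+6=9
add ebx, ecx → ebx=9+5=14
add ebx, ecx → ebx=14+5=19
add ecx, 2 → ecx=5+2=7
cmp ecx, 13  (cmp 7,13)
jl start: taken
add ebx, 6 → ebx=19+6=25
add ebx, ecx → ebx=25+7=32
add ebx, ecx → ebx=32+7=39
add ecx, 2 → ecx=7+2=9
cmp ecx, 13  (cmp 9,13)
jl start: taken
add ebx, 6 → ebx=39+6=45
add ebx, ecx → ebx=45+9=54
add ebx, ecx → ebx=54+9=63
add ecx, 2 → ecx=9+2=11
cmp ecx, 13  (cmp 11,13)
jl start: taken
add ebx, 6 → ebx=63+6=69
add ebx, ecx → ebx=69+11=80
add ebx, ecx → ebx=80+11=91
add ecx, 2 → ecx=11+2=13
cmp ecx, 13  (cmp 13,13)
jl start: not taken
halt.
Total executed instructions: 28.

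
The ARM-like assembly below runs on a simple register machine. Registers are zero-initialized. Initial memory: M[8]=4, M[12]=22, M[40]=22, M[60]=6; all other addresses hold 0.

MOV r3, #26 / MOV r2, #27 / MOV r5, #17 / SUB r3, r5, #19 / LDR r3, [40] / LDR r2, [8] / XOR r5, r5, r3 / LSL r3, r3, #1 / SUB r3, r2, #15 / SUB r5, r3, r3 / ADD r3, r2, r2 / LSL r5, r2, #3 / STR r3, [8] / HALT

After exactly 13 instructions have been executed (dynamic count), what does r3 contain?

8

after MOV r3, #26: r3=26
after MOV r2, #27: r2=27
after MOV r5, #17: r5=17
after SUB r3, r5, #19: r3=17-19=-2
after LDR r3, [40]: r3=M[40]=22
after LDR r2, [8]: r2=M[8]=4
after XOR r5, r5, r3: r5=17^22=7
after LSL r3, r3, #1: r3=22<<1=44
after SUB r3, r2, #15: r3=4-15=-11
after SUB r5, r3, r3: r5=(-11)-(-11)=0
after ADD r3, r2, r2: r3=4+4=8
after LSL r5, r2, #3: r5=4<<3=32
STR r3, [8] → M[8]=8
After step 13: r3 = 8.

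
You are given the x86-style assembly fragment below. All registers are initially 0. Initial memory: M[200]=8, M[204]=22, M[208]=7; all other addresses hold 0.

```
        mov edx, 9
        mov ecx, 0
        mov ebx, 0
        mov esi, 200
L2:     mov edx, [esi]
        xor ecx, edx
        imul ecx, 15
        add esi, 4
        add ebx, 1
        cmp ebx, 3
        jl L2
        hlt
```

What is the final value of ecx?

24795

edx=9
ecx=0
ebx=0
esi=200
edx=M[200]=8
ecx=0^8=8
ecx=8*15=120
esi=200+4=204
ebx=0+1=1
cmp ebx, 3  (cmp 1,3)
jl L2: taken
edx=M[204]=22
ecx=120^22=110
ecx=110*15=1650
esi=204+4=208
ebx=1+1=2
cmp ebx, 3  (cmp 2,3)
jl L2: taken
edx=M[208]=7
ecx=1650^7=1653
ecx=1653*15=24795
esi=208+4=212
ebx=2+1=3
cmp ebx, 3  (cmp 3,3)
jl L2: not taken
halt.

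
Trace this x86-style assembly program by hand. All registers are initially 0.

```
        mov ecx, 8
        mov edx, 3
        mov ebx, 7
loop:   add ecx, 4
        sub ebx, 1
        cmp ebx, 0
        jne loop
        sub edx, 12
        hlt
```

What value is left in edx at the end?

mov ecx, 8 → ecx=8
mov edx, 3 → edx=3
mov ebx, 7 → ebx=7
add ecx, 4 → ecx=8+4=12
sub ebx, 1 → ebx=7-1=6
cmp ebx, 0  (cmp 6,0)
jne loop: taken
add ecx, 4 → ecx=12+4=16
sub ebx, 1 → ebx=6-1=5
cmp ebx, 0  (cmp 5,0)
jne loop: taken
add ecx, 4 → ecx=16+4=20
sub ebx, 1 → ebx=5-1=4
cmp ebx, 0  (cmp 4,0)
jne loop: taken
add ecx, 4 → ecx=20+4=24
sub ebx, 1 → ebx=4-1=3
cmp ebx, 0  (cmp 3,0)
jne loop: taken
add ecx, 4 → ecx=24+4=28
sub ebx, 1 → ebx=3-1=2
cmp ebx, 0  (cmp 2,0)
jne loop: taken
add ecx, 4 → ecx=28+4=32
sub ebx, 1 → ebx=2-1=1
cmp ebx, 0  (cmp 1,0)
jne loop: taken
add ecx, 4 → ecx=32+4=36
sub ebx, 1 → ebx=1-1=0
cmp ebx, 0  (cmp 0,0)
jne loop: not taken
sub edx, 12 → edx=3-12=-9
halt.

-9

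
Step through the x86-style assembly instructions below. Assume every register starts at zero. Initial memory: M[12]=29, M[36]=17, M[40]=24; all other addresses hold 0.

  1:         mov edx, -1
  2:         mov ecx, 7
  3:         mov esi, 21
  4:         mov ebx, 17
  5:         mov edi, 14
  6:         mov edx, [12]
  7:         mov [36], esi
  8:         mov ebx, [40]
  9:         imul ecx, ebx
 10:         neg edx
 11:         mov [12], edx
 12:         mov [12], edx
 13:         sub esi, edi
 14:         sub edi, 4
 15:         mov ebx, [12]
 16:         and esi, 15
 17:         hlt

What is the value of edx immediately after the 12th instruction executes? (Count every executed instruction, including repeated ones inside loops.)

-29

edx=-1
ecx=7
esi=21
ebx=17
edi=14
edx=M[12]=29
mov [36], esi → M[36]=21
ebx=M[40]=24
ecx=7*24=168
edx=-(29)=-29
mov [12], edx → M[12]=-29
mov [12], edx → M[12]=-29
After step 12: edx = -29.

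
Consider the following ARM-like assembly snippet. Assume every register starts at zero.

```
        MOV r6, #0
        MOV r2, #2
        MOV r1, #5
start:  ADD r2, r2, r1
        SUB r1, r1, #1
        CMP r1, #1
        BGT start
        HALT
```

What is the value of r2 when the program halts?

16

after MOV r6, #0: r6=0
after MOV r2, #2: r2=2
after MOV r1, #5: r1=5
after ADD r2, r2, r1: r2=2+5=7
after SUB r1, r1, #1: r1=5-1=4
CMP r1, #1  (cmp 4,1)
BGT start: taken
after ADD r2, r2, r1: r2=7+4=11
after SUB r1, r1, #1: r1=4-1=3
CMP r1, #1  (cmp 3,1)
BGT start: taken
after ADD r2, r2, r1: r2=11+3=14
after SUB r1, r1, #1: r1=3-1=2
CMP r1, #1  (cmp 2,1)
BGT start: taken
after ADD r2, r2, r1: r2=14+2=16
after SUB r1, r1, #1: r1=2-1=1
CMP r1, #1  (cmp 1,1)
BGT start: not taken
halt.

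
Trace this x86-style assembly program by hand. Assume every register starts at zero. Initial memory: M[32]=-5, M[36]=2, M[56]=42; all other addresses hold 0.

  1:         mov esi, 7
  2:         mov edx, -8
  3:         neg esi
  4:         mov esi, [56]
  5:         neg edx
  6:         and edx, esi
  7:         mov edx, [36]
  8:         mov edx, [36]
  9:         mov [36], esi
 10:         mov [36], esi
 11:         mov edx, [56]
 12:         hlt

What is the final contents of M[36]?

esi=7
edx=-8
esi=-(7)=-7
esi=M[56]=42
edx=-(-8)=8
edx=8&42=8
edx=M[36]=2
edx=M[36]=2
mov [36], esi → M[36]=42
mov [36], esi → M[36]=42
edx=M[56]=42
halt.

42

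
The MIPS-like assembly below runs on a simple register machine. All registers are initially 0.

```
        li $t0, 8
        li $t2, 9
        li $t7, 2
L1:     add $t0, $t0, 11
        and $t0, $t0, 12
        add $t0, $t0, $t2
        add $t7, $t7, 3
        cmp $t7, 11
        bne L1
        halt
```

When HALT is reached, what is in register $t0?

17

after li $t0, 8: $t0=8
after li $t2, 9: $t2=9
after li $t7, 2: $t7=2
after add $t0, $t0, 11: $t0=8+11=19
after and $t0, $t0, 12: $t0=19&12=0
after add $t0, $t0, $t2: $t0=0+9=9
after add $t7, $t7, 3: $t7=2+3=5
cmp $t7, 11  (cmp 5,11)
bne L1: taken
after add $t0, $t0, 11: $t0=9+11=20
after and $t0, $t0, 12: $t0=20&12=4
after add $t0, $t0, $t2: $t0=4+9=13
after add $t7, $t7, 3: $t7=5+3=8
cmp $t7, 11  (cmp 8,11)
bne L1: taken
after add $t0, $t0, 11: $t0=13+11=24
after and $t0, $t0, 12: $t0=24&12=8
after add $t0, $t0, $t2: $t0=8+9=17
after add $t7, $t7, 3: $t7=8+3=11
cmp $t7, 11  (cmp 11,11)
bne L1: not taken
halt.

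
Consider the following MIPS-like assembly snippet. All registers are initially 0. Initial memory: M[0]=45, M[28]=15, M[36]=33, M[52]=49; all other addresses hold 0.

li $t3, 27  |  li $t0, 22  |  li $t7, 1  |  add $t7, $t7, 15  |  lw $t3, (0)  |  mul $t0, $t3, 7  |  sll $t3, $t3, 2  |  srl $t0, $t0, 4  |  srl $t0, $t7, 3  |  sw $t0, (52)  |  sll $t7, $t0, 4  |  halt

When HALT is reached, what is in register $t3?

li $t3, 27 → $t3=27
li $t0, 22 → $t0=22
li $t7, 1 → $t7=1
add $t7, $t7, 15 → $t7=1+15=16
lw $t3, (0) → $t3=M[0]=45
mul $t0, $t3, 7 → $t0=45*7=315
sll $t3, $t3, 2 → $t3=45<<2=180
srl $t0, $t0, 4 → $t0=315>>4=19
srl $t0, $t7, 3 → $t0=16>>3=2
sw $t0, (52) → M[52]=2
sll $t7, $t0, 4 → $t7=2<<4=32
halt.

180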